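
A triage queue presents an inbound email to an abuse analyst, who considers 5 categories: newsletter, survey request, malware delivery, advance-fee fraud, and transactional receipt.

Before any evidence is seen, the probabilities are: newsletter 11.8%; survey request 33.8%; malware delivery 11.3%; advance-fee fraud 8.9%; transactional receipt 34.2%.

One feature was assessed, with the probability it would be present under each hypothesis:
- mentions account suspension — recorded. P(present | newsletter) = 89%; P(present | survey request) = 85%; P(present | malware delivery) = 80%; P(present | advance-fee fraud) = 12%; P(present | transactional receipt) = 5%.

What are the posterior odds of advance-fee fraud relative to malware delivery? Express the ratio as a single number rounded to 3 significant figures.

0.118

The normalizing constant cancels in an odds ratio, so compute prior × likelihood for the two hypotheses only:
  advance-fee fraud: 0.089 × 0.12 = 0.01068
  malware delivery: 0.113 × 0.80 = 0.0904
Odds(advance-fee fraud : malware delivery) = 0.01068 / 0.0904 ≈ 0.118.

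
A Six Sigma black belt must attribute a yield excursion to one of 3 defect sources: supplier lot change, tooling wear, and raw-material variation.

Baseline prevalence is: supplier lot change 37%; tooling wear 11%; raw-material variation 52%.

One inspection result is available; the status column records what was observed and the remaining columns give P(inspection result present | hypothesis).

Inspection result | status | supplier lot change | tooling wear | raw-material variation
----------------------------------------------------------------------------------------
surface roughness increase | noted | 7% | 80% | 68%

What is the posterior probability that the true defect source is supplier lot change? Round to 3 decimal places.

0.055

By Bayes' rule, the unnormalized weight for each hypothesis is prior × likelihood:
  supplier lot change: 0.37 × 0.07 = 0.0259
  tooling wear: 0.11 × 0.80 = 0.088
  raw-material variation: 0.52 × 0.68 = 0.3536
The unnormalized weights sum to 0.4675.
P(supplier lot change | evidence) = 0.0259 / 0.4675 ≈ 0.055.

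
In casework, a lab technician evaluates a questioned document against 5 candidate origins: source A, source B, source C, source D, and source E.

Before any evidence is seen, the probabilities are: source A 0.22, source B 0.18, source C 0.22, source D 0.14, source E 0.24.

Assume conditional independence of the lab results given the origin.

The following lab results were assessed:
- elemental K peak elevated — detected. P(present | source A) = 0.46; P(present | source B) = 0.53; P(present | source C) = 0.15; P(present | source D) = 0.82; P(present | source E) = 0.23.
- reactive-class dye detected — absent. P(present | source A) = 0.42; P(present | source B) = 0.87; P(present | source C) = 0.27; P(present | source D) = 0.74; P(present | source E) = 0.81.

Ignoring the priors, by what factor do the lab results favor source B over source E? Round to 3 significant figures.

Joint likelihood of the lab result pattern under each hypothesis (using 1 − P(present | H) for each absent lab result):
  source B: 0.53 × (1 − 0.87) = 0.0689
  source E: 0.23 × (1 − 0.81) = 0.0437
Bayes factor = 0.0689 / 0.0437 ≈ 1.58

1.58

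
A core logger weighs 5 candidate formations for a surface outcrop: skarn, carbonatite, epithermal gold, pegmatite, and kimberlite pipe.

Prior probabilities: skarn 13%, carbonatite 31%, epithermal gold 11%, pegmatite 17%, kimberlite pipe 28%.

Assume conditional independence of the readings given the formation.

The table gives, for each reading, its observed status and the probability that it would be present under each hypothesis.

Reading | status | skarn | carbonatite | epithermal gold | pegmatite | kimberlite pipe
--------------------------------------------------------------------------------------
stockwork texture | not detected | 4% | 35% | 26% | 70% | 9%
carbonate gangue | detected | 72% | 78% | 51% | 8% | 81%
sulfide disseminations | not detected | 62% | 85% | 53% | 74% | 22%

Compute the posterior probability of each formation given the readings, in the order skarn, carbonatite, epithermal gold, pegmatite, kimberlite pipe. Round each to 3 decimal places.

0.143, 0.099, 0.082, 0.004, 0.673

For each hypothesis, the unnormalized posterior weight is prior × product of the reading likelihoods (using 1 − P(present | H) for each absent reading):
  skarn: 0.13 × (1 − 0.04) × 0.72 × (1 − 0.62) = 0.034145
  carbonatite: 0.31 × (1 − 0.35) × 0.78 × (1 − 0.85) = 0.023576
  epithermal gold: 0.11 × (1 − 0.26) × 0.51 × (1 − 0.53) = 0.019512
  pegmatite: 0.17 × (1 − 0.70) × 0.08 × (1 − 0.74) = 0.0010608
  kimberlite pipe: 0.28 × (1 − 0.09) × 0.81 × (1 − 0.22) = 0.16098
Normalizing constant Z = 0.034145 + 0.023576 + 0.019512 + 0.0010608 + 0.16098 = 0.23928.
P(skarn | evidence) = 0.034145 / 0.23928 ≈ 0.143
P(carbonatite | evidence) = 0.023576 / 0.23928 ≈ 0.099
P(epithermal gold | evidence) = 0.019512 / 0.23928 ≈ 0.082
P(pegmatite | evidence) = 0.0010608 / 0.23928 ≈ 0.004
P(kimberlite pipe | evidence) = 0.16098 / 0.23928 ≈ 0.673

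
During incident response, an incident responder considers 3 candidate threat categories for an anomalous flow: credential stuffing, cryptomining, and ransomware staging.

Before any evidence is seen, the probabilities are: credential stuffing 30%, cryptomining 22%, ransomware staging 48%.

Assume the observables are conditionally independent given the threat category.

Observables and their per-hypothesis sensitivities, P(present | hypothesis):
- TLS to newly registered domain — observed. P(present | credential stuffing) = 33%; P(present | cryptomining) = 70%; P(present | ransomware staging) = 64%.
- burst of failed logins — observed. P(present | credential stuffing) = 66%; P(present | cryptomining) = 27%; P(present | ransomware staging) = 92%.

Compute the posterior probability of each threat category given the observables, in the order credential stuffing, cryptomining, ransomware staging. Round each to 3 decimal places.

0.168, 0.107, 0.726

By Bayes' rule with conditional independence, the unnormalized weight for each hypothesis is prior × ∏ likelihoods:
  credential stuffing: 0.30 × 0.33 × 0.66 = 0.06534
  cryptomining: 0.22 × 0.70 × 0.27 = 0.04158
  ransomware staging: 0.48 × 0.64 × 0.92 = 0.28262
The unnormalized weights sum to 0.38954.
P(credential stuffing | evidence) = 0.06534 / 0.38954 ≈ 0.168
P(cryptomining | evidence) = 0.04158 / 0.38954 ≈ 0.107
P(ransomware staging | evidence) = 0.28262 / 0.38954 ≈ 0.726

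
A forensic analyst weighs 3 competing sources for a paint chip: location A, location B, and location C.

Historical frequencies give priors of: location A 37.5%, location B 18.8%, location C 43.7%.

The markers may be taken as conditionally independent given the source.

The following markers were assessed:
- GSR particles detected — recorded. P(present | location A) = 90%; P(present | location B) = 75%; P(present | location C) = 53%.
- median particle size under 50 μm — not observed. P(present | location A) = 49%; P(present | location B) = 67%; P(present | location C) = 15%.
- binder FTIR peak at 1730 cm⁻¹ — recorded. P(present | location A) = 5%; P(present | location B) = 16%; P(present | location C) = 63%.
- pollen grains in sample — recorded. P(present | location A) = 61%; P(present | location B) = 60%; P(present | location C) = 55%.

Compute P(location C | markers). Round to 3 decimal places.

Multiply each prior by the joint likelihood of the marker pattern (using 1 − P(present | H) for each absent marker):
  location A: 0.375 × 0.90 × (1 − 0.49) × 0.05 × 0.61 = 0.0052498
  location B: 0.188 × 0.75 × (1 − 0.67) × 0.16 × 0.60 = 0.0044669
  location C: 0.437 × 0.53 × (1 − 0.15) × 0.63 × 0.55 = 0.068215
Normalizing constant Z = 0.0052498 + 0.0044669 + 0.068215 = 0.077932.
P(location C | evidence) = 0.068215 / 0.077932 ≈ 0.875.

0.875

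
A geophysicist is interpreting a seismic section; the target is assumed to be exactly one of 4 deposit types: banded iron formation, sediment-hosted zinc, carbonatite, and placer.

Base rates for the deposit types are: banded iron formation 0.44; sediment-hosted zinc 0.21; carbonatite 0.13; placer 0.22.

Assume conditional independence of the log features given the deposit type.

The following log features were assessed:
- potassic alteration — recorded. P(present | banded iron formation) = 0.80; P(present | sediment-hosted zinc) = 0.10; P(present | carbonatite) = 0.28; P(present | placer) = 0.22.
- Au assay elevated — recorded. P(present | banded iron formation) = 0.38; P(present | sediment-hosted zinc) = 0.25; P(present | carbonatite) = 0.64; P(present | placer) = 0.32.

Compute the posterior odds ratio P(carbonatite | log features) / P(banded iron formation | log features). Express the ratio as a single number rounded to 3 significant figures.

The normalizing constant cancels in an odds ratio, so compute prior × likelihood for the two hypotheses only:
  carbonatite: 0.13 × 0.28 × 0.64 = 0.023296
  banded iron formation: 0.44 × 0.80 × 0.38 = 0.13376
Odds(carbonatite : banded iron formation) = 0.023296 / 0.13376 ≈ 0.174.

0.174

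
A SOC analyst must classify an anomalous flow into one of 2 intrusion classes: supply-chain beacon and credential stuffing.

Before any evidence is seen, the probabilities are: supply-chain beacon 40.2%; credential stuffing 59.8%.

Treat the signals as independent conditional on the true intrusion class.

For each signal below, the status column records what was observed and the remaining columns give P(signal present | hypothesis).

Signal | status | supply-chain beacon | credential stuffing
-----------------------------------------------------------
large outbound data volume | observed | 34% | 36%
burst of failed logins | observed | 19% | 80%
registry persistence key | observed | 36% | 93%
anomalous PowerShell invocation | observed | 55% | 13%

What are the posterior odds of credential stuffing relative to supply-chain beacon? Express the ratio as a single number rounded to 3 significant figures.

The normalizing constant cancels in an odds ratio, so compute prior × likelihood for the two hypotheses only:
  credential stuffing: 0.598 × 0.36 × 0.80 × 0.93 × 0.13 = 0.020822
  supply-chain beacon: 0.402 × 0.34 × 0.19 × 0.36 × 0.55 = 0.0051419
Posterior odds = 0.020822 / 0.0051419 ≈ 4.05.

4.05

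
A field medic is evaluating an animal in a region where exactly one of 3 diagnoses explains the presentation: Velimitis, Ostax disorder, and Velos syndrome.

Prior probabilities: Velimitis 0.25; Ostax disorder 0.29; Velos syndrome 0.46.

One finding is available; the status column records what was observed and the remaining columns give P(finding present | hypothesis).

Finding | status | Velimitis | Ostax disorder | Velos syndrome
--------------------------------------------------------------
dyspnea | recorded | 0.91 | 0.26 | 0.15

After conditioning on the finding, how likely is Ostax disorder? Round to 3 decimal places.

By Bayes' rule, the unnormalized weight for each hypothesis is prior × likelihood:
  Velimitis: 0.25 × 0.91 = 0.2275
  Ostax disorder: 0.29 × 0.26 = 0.0754
  Velos syndrome: 0.46 × 0.15 = 0.069
The unnormalized weights sum to 0.3719.
P(Ostax disorder | evidence) = 0.0754 / 0.3719 ≈ 0.203.

0.203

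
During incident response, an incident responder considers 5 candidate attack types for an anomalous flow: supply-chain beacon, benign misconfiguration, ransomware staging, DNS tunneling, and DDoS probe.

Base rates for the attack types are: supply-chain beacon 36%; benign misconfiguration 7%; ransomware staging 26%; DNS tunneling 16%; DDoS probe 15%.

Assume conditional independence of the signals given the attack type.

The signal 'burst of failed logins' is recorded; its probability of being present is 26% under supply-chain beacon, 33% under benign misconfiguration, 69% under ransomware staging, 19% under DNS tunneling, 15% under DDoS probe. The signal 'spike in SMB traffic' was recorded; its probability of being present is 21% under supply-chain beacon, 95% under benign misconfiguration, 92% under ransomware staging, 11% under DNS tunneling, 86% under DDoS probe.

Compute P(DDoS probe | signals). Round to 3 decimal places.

0.084

For each hypothesis, the unnormalized posterior weight is prior × product of the signal likelihoods:
  supply-chain beacon: 0.36 × 0.26 × 0.21 = 0.019656
  benign misconfiguration: 0.07 × 0.33 × 0.95 = 0.021945
  ransomware staging: 0.26 × 0.69 × 0.92 = 0.16505
  DNS tunneling: 0.16 × 0.19 × 0.11 = 0.003344
  DDoS probe: 0.15 × 0.15 × 0.86 = 0.01935
Normalizing constant Z = 0.019656 + 0.021945 + 0.16505 + 0.003344 + 0.01935 = 0.22934.
P(DDoS probe | evidence) = 0.01935 / 0.22934 ≈ 0.084.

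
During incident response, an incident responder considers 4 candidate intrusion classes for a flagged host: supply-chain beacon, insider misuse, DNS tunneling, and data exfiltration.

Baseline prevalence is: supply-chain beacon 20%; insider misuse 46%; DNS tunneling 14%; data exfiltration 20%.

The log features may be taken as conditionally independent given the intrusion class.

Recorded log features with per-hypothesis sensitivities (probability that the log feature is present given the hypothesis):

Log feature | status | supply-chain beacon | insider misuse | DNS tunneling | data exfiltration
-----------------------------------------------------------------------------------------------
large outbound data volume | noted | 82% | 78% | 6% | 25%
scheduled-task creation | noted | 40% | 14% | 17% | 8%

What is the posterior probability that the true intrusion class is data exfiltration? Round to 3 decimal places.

By Bayes' rule with conditional independence, the unnormalized weight for each hypothesis is prior × ∏ likelihoods:
  supply-chain beacon: 0.20 × 0.82 × 0.40 = 0.0656
  insider misuse: 0.46 × 0.78 × 0.14 = 0.050232
  DNS tunneling: 0.14 × 0.06 × 0.17 = 0.001428
  data exfiltration: 0.20 × 0.25 × 0.08 = 0.004
The unnormalized weights sum to 0.12126.
P(data exfiltration | evidence) = 0.004 / 0.12126 ≈ 0.033.

0.033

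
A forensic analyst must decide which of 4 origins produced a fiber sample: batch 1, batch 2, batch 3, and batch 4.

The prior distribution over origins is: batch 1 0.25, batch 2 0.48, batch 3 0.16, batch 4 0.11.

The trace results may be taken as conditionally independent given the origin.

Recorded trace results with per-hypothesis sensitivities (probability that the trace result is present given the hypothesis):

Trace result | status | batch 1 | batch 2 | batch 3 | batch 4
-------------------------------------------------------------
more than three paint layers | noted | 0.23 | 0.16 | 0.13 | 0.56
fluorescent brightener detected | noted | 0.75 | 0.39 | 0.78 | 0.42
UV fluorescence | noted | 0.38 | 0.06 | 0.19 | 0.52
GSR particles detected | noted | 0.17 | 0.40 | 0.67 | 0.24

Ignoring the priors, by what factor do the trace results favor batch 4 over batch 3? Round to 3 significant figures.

The Bayes factor is the ratio of the joint likelihoods of the trace result pattern under the two hypotheses.
  batch 4: 0.56 × 0.42 × 0.52 × 0.24 = 0.029353
  batch 3: 0.13 × 0.78 × 0.19 × 0.67 = 0.012908
Bayes factor = 0.029353 / 0.012908 ≈ 2.27

2.27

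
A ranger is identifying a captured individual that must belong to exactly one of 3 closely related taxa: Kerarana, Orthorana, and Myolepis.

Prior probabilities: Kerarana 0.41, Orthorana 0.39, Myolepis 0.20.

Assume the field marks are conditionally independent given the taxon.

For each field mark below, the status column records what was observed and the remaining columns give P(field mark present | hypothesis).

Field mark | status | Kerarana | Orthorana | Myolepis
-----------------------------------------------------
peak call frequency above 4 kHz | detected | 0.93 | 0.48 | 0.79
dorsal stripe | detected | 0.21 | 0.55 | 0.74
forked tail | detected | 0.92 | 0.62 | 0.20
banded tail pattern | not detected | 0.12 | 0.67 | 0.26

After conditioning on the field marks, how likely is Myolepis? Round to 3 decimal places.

Multiply each prior by the joint likelihood of the field mark pattern (using 1 − P(present | H) for each absent field mark):
  Kerarana: 0.41 × 0.93 × 0.21 × 0.92 × (1 − 0.12) = 0.064827
  Orthorana: 0.39 × 0.48 × 0.55 × 0.62 × (1 − 0.67) = 0.021066
  Myolepis: 0.20 × 0.79 × 0.74 × 0.20 × (1 − 0.26) = 0.017304
Normalizing constant Z = 0.064827 + 0.021066 + 0.017304 = 0.1032.
P(Myolepis | evidence) = 0.017304 / 0.1032 ≈ 0.168.

0.168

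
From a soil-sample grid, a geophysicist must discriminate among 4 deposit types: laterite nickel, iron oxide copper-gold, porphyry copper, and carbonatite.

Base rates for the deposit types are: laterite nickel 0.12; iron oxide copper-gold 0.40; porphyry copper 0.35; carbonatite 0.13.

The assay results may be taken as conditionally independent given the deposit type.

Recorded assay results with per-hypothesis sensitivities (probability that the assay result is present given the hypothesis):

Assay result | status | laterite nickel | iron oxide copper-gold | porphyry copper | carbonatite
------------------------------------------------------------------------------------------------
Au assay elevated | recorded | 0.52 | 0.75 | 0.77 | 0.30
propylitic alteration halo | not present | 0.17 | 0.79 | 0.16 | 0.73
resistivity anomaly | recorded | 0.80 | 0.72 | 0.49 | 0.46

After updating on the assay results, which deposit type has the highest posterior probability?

porphyry copper

For each hypothesis, the unnormalized posterior weight is prior × product of the assay result likelihoods (using 1 − P(present | H) for each absent assay result):
  laterite nickel: 0.12 × 0.52 × (1 − 0.17) × 0.80 = 0.041434
  iron oxide copper-gold: 0.40 × 0.75 × (1 − 0.79) × 0.72 = 0.04536
  porphyry copper: 0.35 × 0.77 × (1 − 0.16) × 0.49 = 0.11093
  carbonatite: 0.13 × 0.30 × (1 − 0.73) × 0.46 = 0.0048438
Normalizing constant Z = 0.041434 + 0.04536 + 0.11093 + 0.0048438 = 0.20256.
P(laterite nickel | evidence) ≈ 0.041434 / 0.20256 ≈ 0.205
P(iron oxide copper-gold | evidence) ≈ 0.04536 / 0.20256 ≈ 0.224
P(porphyry copper | evidence) ≈ 0.11093 / 0.20256 ≈ 0.548
P(carbonatite | evidence) ≈ 0.0048438 / 0.20256 ≈ 0.024
The largest is 0.548, so porphyry copper is most probable.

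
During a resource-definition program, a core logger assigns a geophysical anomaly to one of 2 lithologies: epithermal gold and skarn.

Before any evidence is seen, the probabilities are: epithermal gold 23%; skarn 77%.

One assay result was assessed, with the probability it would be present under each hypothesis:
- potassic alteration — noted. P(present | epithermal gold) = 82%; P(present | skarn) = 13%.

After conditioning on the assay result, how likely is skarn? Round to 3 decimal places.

0.347

By Bayes' rule, the unnormalized weight for each hypothesis is prior × likelihood:
  epithermal gold: 0.230 × 0.82 = 0.1886
  skarn: 0.770 × 0.13 = 0.1001
Normalizing constant Z = 0.1886 + 0.1001 = 0.2887.
P(skarn | evidence) = 0.1001 / 0.2887 ≈ 0.347.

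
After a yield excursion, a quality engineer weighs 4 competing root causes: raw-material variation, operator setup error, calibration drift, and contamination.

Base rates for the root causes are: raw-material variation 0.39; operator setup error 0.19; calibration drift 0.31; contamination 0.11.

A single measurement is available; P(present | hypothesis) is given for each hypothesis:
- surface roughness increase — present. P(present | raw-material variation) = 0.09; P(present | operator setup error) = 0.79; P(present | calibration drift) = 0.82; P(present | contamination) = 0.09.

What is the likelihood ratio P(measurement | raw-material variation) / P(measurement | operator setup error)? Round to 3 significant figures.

0.114

Likelihood of this measurement under each hypothesis:
  raw-material variation: 0.09
  operator setup error: 0.79
Bayes factor = 0.09 / 0.79 ≈ 0.114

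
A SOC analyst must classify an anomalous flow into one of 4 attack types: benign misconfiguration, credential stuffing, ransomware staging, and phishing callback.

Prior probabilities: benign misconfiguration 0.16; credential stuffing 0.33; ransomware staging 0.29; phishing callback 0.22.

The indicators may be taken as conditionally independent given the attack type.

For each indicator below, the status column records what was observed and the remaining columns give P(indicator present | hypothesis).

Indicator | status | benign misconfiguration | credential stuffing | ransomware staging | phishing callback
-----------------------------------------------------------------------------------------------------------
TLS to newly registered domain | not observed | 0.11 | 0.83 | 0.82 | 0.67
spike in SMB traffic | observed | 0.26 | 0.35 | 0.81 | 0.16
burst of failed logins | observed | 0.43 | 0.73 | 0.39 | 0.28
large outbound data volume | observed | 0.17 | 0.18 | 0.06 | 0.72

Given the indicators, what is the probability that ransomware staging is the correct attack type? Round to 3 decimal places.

0.115

By Bayes' rule with conditional independence, the unnormalized weight for each hypothesis is prior × ∏ likelihoods (using 1 − P(present | H) for each absent indicator):
  benign misconfiguration: 0.16 × (1 − 0.11) × 0.26 × 0.43 × 0.17 = 0.0027065
  credential stuffing: 0.33 × (1 − 0.83) × 0.35 × 0.73 × 0.18 = 0.00258
  ransomware staging: 0.29 × (1 − 0.82) × 0.81 × 0.39 × 0.06 = 0.0009894
  phishing callback: 0.22 × (1 − 0.67) × 0.16 × 0.28 × 0.72 = 0.0023418
The unnormalized weights sum to 0.0086177.
P(ransomware staging | evidence) = 0.0009894 / 0.0086177 ≈ 0.115.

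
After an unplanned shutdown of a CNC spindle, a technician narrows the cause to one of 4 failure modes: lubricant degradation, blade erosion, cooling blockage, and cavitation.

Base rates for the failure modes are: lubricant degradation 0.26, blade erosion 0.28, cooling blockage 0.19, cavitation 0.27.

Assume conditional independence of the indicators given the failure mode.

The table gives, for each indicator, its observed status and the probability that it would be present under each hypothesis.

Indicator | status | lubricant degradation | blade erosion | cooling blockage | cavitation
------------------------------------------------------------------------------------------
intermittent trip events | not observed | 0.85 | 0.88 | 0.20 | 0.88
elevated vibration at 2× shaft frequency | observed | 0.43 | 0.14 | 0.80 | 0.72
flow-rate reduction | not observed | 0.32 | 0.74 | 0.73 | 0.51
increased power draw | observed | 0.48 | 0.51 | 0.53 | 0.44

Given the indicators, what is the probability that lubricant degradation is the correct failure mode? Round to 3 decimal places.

0.192

For each hypothesis, the unnormalized posterior weight is prior × product of the indicator likelihoods (using 1 − P(present | H) for each absent indicator):
  lubricant degradation: 0.26 × (1 − 0.85) × 0.43 × (1 − 0.32) × 0.48 = 0.0054737
  blade erosion: 0.28 × (1 − 0.88) × 0.14 × (1 − 0.74) × 0.51 = 0.00062375
  cooling blockage: 0.19 × (1 − 0.20) × 0.80 × (1 − 0.73) × 0.53 = 0.017401
  cavitation: 0.27 × (1 − 0.88) × 0.72 × (1 − 0.51) × 0.44 = 0.0050295
Normalizing constant Z = 0.0054737 + 0.00062375 + 0.017401 + 0.0050295 = 0.028528.
P(lubricant degradation | evidence) = 0.0054737 / 0.028528 ≈ 0.192.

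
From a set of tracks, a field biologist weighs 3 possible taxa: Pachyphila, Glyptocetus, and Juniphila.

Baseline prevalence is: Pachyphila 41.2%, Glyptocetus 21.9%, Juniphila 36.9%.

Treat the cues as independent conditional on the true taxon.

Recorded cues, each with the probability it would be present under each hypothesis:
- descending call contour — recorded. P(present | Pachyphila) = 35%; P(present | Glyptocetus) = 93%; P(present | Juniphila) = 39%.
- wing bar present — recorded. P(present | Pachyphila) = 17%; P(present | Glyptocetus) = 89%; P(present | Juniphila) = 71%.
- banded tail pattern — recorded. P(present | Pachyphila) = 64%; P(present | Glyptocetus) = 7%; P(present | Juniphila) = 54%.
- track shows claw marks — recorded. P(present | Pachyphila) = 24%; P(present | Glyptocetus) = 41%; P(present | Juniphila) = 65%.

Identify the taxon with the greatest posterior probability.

Multiply each prior by the joint likelihood of the cue pattern:
  Pachyphila: 0.412 × 0.35 × 0.17 × 0.64 × 0.24 = 0.0037654
  Glyptocetus: 0.219 × 0.93 × 0.89 × 0.07 × 0.41 = 0.0052023
  Juniphila: 0.369 × 0.39 × 0.71 × 0.54 × 0.65 = 0.035864
The unnormalized weights sum to 0.044832.
P(Pachyphila | evidence) ≈ 0.0037654 / 0.044832 ≈ 0.084
P(Glyptocetus | evidence) ≈ 0.0052023 / 0.044832 ≈ 0.116
P(Juniphila | evidence) ≈ 0.035864 / 0.044832 ≈ 0.800
The largest is 0.800, so Juniphila is most probable.

Juniphila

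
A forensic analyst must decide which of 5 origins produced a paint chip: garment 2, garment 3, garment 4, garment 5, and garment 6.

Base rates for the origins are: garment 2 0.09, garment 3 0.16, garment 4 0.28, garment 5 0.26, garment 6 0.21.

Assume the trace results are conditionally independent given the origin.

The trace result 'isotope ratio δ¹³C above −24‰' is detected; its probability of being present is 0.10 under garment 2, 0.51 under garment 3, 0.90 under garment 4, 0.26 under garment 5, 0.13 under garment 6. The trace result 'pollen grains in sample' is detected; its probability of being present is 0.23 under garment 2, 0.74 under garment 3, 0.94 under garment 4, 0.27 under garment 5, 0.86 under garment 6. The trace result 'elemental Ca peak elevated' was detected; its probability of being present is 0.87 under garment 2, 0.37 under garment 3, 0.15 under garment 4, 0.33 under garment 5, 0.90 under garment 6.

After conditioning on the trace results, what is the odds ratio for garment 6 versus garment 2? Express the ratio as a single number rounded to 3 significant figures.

Posterior odds equal prior odds times the likelihood ratio; only the two competing hypotheses matter.
  garment 6: 0.21 × 0.13 × 0.86 × 0.90 = 0.02113
  garment 2: 0.09 × 0.10 × 0.23 × 0.87 = 0.0018009
Odds(garment 6 : garment 2) = 0.02113 / 0.0018009 ≈ 11.7.

11.7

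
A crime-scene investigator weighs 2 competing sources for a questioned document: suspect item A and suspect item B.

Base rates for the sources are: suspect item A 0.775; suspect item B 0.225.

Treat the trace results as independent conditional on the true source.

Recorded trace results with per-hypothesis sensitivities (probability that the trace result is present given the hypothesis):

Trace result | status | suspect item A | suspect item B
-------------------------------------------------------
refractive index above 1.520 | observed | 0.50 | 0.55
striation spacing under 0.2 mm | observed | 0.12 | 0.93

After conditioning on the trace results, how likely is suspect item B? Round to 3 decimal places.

By Bayes' rule with conditional independence, the unnormalized weight for each hypothesis is prior × ∏ likelihoods:
  suspect item A: 0.775 × 0.50 × 0.12 = 0.0465
  suspect item B: 0.225 × 0.55 × 0.93 = 0.11509
The unnormalized weights sum to 0.16159.
P(suspect item B | evidence) = 0.11509 / 0.16159 ≈ 0.712.

0.712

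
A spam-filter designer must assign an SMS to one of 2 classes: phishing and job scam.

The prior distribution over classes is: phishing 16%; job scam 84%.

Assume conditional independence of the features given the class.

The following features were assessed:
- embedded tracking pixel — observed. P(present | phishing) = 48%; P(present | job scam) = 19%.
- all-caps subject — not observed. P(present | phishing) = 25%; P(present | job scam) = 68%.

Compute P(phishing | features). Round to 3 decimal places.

0.530

Multiply each prior by the joint likelihood of the feature pattern (using 1 − P(present | H) for each absent feature):
  phishing: 0.16 × 0.48 × (1 − 0.25) = 0.0576
  job scam: 0.84 × 0.19 × (1 − 0.68) = 0.051072
Marginal likelihood of the evidence = 0.10867.
P(phishing | evidence) = 0.0576 / 0.10867 ≈ 0.530.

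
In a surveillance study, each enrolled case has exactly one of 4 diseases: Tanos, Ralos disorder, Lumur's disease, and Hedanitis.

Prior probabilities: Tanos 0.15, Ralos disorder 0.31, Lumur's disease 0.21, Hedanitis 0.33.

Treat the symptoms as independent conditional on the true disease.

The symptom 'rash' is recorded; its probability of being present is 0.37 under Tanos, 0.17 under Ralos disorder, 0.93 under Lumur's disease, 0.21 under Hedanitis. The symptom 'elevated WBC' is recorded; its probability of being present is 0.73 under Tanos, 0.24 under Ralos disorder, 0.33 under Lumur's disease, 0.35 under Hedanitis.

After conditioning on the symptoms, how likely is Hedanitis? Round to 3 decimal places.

0.171

For each hypothesis, the unnormalized posterior weight is prior × product of the symptom likelihoods:
  Tanos: 0.15 × 0.37 × 0.73 = 0.040515
  Ralos disorder: 0.31 × 0.17 × 0.24 = 0.012648
  Lumur's disease: 0.21 × 0.93 × 0.33 = 0.064449
  Hedanitis: 0.33 × 0.21 × 0.35 = 0.024255
Normalizing constant Z = 0.040515 + 0.012648 + 0.064449 + 0.024255 = 0.14187.
P(Hedanitis | evidence) = 0.024255 / 0.14187 ≈ 0.171.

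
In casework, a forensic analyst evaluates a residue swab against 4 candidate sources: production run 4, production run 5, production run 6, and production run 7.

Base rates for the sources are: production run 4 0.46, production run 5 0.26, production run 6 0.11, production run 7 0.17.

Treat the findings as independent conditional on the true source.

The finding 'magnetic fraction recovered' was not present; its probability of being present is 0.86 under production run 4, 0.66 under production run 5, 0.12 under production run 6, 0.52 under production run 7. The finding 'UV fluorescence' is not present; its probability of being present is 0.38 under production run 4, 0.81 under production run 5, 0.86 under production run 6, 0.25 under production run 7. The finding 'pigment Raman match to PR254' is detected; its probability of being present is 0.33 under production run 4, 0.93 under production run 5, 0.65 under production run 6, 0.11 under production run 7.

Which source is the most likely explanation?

production run 5

By Bayes' rule with conditional independence, the unnormalized weight for each hypothesis is prior × ∏ likelihoods (using 1 − P(present | H) for each absent finding):
  production run 4: 0.46 × (1 − 0.86) × (1 − 0.38) × 0.33 = 0.013176
  production run 5: 0.26 × (1 − 0.66) × (1 − 0.81) × 0.93 = 0.01562
  production run 6: 0.11 × (1 − 0.12) × (1 − 0.86) × 0.65 = 0.0088088
  production run 7: 0.17 × (1 − 0.52) × (1 − 0.25) × 0.11 = 0.006732
Normalizing constant Z = 0.013176 + 0.01562 + 0.0088088 + 0.006732 = 0.044337.
P(production run 4 | evidence) ≈ 0.013176 / 0.044337 ≈ 0.297
P(production run 5 | evidence) ≈ 0.01562 / 0.044337 ≈ 0.352
P(production run 6 | evidence) ≈ 0.0088088 / 0.044337 ≈ 0.199
P(production run 7 | evidence) ≈ 0.006732 / 0.044337 ≈ 0.152
The largest is 0.352, so production run 5 is most probable.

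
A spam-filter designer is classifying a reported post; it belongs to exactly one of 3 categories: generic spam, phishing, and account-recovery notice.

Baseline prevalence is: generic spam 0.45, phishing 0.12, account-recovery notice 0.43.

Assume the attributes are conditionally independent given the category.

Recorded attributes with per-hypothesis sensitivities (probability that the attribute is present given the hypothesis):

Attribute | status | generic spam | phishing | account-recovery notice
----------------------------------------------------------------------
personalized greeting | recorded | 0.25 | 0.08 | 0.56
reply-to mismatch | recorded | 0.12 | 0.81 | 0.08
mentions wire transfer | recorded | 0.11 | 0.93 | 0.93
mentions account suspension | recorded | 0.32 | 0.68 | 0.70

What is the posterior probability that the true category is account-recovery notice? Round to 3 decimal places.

By Bayes' rule with conditional independence, the unnormalized weight for each hypothesis is prior × ∏ likelihoods:
  generic spam: 0.45 × 0.25 × 0.12 × 0.11 × 0.32 = 0.0004752
  phishing: 0.12 × 0.08 × 0.81 × 0.93 × 0.68 = 0.0049175
  account-recovery notice: 0.43 × 0.56 × 0.08 × 0.93 × 0.70 = 0.012541
Marginal likelihood of the evidence = 0.017934.
P(account-recovery notice | evidence) = 0.012541 / 0.017934 ≈ 0.699.

0.699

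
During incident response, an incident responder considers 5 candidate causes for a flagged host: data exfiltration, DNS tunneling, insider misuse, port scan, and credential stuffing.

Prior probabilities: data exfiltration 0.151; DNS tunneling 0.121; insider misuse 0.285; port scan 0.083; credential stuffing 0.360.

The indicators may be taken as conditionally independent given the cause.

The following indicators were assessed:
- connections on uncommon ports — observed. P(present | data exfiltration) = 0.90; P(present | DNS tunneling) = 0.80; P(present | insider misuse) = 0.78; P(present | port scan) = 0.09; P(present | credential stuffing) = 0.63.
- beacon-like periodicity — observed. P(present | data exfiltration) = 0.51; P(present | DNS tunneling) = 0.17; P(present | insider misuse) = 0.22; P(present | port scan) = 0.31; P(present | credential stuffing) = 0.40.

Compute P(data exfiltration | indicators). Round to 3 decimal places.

Multiply each prior by the joint likelihood of the indicator pattern:
  data exfiltration: 0.151 × 0.90 × 0.51 = 0.069309
  DNS tunneling: 0.121 × 0.80 × 0.17 = 0.016456
  insider misuse: 0.285 × 0.78 × 0.22 = 0.048906
  port scan: 0.083 × 0.09 × 0.31 = 0.0023157
  credential stuffing: 0.360 × 0.63 × 0.40 = 0.09072
Marginal likelihood of the evidence = 0.22771.
P(data exfiltration | evidence) = 0.069309 / 0.22771 ≈ 0.304.

0.304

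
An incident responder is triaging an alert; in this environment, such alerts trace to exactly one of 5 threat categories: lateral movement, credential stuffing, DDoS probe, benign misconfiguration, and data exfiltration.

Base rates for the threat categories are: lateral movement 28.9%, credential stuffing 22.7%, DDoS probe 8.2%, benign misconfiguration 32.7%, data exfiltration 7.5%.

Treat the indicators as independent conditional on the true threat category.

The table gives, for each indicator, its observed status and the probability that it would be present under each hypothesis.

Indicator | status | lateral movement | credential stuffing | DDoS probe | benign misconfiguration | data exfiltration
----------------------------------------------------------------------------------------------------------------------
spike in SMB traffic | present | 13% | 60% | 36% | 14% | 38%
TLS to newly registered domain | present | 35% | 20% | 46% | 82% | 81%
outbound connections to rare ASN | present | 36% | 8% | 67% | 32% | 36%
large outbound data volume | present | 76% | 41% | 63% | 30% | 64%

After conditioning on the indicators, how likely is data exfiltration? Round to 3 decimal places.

By Bayes' rule with conditional independence, the unnormalized weight for each hypothesis is prior × ∏ likelihoods:
  lateral movement: 0.289 × 0.13 × 0.35 × 0.36 × 0.76 = 0.0035977
  credential stuffing: 0.227 × 0.60 × 0.20 × 0.08 × 0.41 = 0.00089347
  DDoS probe: 0.082 × 0.36 × 0.46 × 0.67 × 0.63 = 0.0057318
  benign misconfiguration: 0.327 × 0.14 × 0.82 × 0.32 × 0.30 = 0.0036038
  data exfiltration: 0.075 × 0.38 × 0.81 × 0.36 × 0.64 = 0.0053188
The unnormalized weights sum to 0.019146.
P(data exfiltration | evidence) = 0.0053188 / 0.019146 ≈ 0.278.

0.278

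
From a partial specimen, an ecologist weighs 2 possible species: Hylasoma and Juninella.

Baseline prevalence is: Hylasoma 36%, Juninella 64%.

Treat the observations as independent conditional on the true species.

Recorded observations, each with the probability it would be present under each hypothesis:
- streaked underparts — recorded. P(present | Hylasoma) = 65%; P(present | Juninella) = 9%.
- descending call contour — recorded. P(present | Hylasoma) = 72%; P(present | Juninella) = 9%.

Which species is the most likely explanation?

Multiply each prior by the joint likelihood of the evidence pattern:
  Hylasoma: 0.36 × 0.65 × 0.72 = 0.16848
  Juninella: 0.64 × 0.09 × 0.09 = 0.005184
Normalizing constant Z = 0.16848 + 0.005184 = 0.17366.
P(Hylasoma | evidence) ≈ 0.16848 / 0.17366 ≈ 0.970
P(Juninella | evidence) ≈ 0.005184 / 0.17366 ≈ 0.030
The largest is 0.970, so Hylasoma is most probable.

Hylasoma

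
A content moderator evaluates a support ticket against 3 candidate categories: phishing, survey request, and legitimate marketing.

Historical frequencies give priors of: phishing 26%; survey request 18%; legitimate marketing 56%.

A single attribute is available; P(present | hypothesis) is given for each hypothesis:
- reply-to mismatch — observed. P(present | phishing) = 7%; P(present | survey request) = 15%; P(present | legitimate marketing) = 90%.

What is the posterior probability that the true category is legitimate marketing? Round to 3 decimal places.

By Bayes' rule, the unnormalized weight for each hypothesis is prior × likelihood:
  phishing: 0.26 × 0.07 = 0.0182
  survey request: 0.18 × 0.15 = 0.027
  legitimate marketing: 0.56 × 0.90 = 0.504
Marginal likelihood of the evidence = 0.5492.
P(legitimate marketing | evidence) = 0.504 / 0.5492 ≈ 0.918.

0.918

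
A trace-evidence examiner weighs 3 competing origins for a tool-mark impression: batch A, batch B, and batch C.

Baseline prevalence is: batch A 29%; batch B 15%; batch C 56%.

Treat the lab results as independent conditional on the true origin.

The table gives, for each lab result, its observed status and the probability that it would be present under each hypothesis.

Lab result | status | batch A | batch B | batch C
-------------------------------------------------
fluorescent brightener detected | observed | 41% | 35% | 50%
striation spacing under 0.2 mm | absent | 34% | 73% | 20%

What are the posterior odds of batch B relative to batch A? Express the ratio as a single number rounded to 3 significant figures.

0.181

Posterior odds equal prior odds times the likelihood ratio; only the two competing hypotheses matter (using 1 − P(present | H) for each absent lab result).
  batch B: 0.15 × 0.35 × (1 − 0.73) = 0.014175
  batch A: 0.29 × 0.41 × (1 − 0.34) = 0.078474
Odds(batch B : batch A) = 0.014175 / 0.078474 ≈ 0.181.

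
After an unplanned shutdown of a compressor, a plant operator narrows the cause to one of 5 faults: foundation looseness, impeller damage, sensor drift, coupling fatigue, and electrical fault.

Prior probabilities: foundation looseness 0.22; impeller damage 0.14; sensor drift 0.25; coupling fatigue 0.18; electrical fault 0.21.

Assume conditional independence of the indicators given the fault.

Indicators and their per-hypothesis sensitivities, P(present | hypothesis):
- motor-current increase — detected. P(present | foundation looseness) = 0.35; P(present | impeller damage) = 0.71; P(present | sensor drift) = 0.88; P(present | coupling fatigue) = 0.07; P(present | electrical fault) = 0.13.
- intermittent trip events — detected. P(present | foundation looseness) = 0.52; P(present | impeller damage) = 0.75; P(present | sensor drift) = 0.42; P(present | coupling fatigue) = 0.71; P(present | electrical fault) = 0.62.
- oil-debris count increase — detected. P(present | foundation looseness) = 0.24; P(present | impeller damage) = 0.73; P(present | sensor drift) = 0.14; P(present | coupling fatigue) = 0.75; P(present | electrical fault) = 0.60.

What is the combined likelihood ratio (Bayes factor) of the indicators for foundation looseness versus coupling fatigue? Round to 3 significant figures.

The Bayes factor is the ratio of the joint likelihoods of the indicator pattern under the two hypotheses.
  foundation looseness: 0.35 × 0.52 × 0.24 = 0.04368
  coupling fatigue: 0.07 × 0.71 × 0.75 = 0.037275
Bayes factor = 0.04368 / 0.037275 ≈ 1.17

1.17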